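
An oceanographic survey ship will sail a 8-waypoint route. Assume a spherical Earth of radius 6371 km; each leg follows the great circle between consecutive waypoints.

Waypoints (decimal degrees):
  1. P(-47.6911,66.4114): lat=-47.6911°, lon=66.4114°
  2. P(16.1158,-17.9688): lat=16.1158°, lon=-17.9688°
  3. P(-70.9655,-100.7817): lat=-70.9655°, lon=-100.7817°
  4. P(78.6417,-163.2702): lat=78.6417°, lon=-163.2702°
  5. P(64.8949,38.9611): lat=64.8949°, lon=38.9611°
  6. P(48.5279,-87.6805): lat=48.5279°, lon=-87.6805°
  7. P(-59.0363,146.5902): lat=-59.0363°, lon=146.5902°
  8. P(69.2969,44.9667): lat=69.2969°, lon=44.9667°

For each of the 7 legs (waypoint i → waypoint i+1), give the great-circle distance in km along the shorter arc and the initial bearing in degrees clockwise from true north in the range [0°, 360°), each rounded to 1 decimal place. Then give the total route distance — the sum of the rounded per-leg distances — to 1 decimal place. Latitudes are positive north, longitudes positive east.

Leg 1: dist=10915.0 km, bearing=285.0°
Leg 2: dist=11441.6 km, bearing=199.4°
Leg 3: dist=17100.0 km, bearing=336.7°
Leg 4: dist=3987.5 km, bearing=344.1°
Leg 5: dist=6591.9 km, bearing=321.8°
Leg 6: dist=16378.5 km, bearing=230.6°
Leg 7: dist=16346.8 km, bearing=320.5°
Total: 82761.3 km

Leg 1: φ1=-0.8323667, φ2=0.2812738, Δφ=1.1136405, Δλ=-1.4727123 rad; a=sin²(Δφ/2)+cosφ1·cosφ2·sin²(Δλ/2)=0.5709753109; c=2·atan2(√a, √(1-a))=1.713228041; dist=6371·c=10914.976 ≈ 10915.0 km; running total=10915.0 km
Leg 1 bearing: y=sinΔλ·cosφ2=-0.95608514, x=cosφ1·sinφ2-sinφ1·cosφ2·cosΔλ=0.25642001; θ=atan2(y, x)=-74.9867° <0 so +360° → 285.0133° ≈ 285.0°
Leg 2: φ1=0.2812738, φ2=-1.2385816, Δφ=-1.5198554, Δλ=-1.4453578 rad; a=sin²(Δφ/2)+cosφ1·cosφ2·sin²(Δλ/2)=0.6116013185; c=2·atan2(√a, √(1-a))=1.795895092; dist=6371·c=11441.648 ≈ 11441.6 km; running total=22356.6 km
Leg 2 bearing: y=sinΔλ·cosφ2=-0.32357493, x=cosφ1·sinφ2-sinφ1·cosφ2·cosΔλ=-0.91949978; θ=atan2(y, x)=-160.6129° <0 so +360° → 199.3871° ≈ 199.4°
Leg 3: φ1=-1.2385816, φ2=1.3725566, Δφ=2.6111382, Δλ=-1.0906301 rad; a=sin²(Δφ/2)+cosφ1·cosφ2·sin²(Δλ/2)=0.9485690564; c=2·atan2(√a, √(1-a))=2.684044086; dist=6371·c=17100.045 ≈ 17100.0 km; running total=39456.6 km
Leg 3 bearing: y=sinΔλ·cosφ2=-0.17467307, x=cosφ1·sinφ2-sinφ1·cosφ2·cosΔλ=0.40574934; θ=atan2(y, x)=-23.2916° <0 so +360° → 336.7084° ≈ 336.7°
Leg 4: φ1=1.3725566, φ2=1.1326297, Δφ=-0.2399269, Δλ=3.5296020 rad; a=sin²(Δφ/2)+cosφ1·cosφ2·sin²(Δλ/2)=0.0947759361; c=2·atan2(√a, √(1-a))=0.625879645; dist=6371·c=3987.479 ≈ 3987.5 km; running total=43444.1 km
Leg 4 bearing: y=sinΔλ·cosφ2=-0.16052487, x=cosφ1·sinφ2-sinφ1·cosφ2·cosΔλ=0.56338761; θ=atan2(y, x)=-15.9037° <0 so +360° → 344.0963° ≈ 344.1°
Leg 5: φ1=1.1326297, φ2=0.8469716, Δφ=-0.2856580, Δλ=-2.2103129 rad; a=sin²(Δφ/2)+cosφ1·cosφ2·sin²(Δλ/2)=0.2445986287; c=2·atan2(√a, √(1-a))=1.034678046; dist=6371·c=6591.934 ≈ 6591.9 km; running total=50036.0 km
Leg 5 bearing: y=sinΔλ·cosφ2=-0.53138328, x=cosφ1·sinφ2-sinφ1·cosφ2·cosΔλ=0.67580498; θ=atan2(y, x)=-38.1779° <0 so +360° → 321.8221° ≈ 321.8°
Leg 6: φ1=0.8469716, φ2=-1.0303778, Δφ=-1.8773494, Δλ=4.0887951 rad; a=sin²(Δφ/2)+cosφ1·cosφ2·sin²(Δλ/2)=0.9207354569; c=2·atan2(√a, √(1-a))=2.570796195; dist=6371·c=16378.543 ≈ 16378.5 km; running total=66414.5 km
Leg 6 bearing: y=sinΔλ·cosφ2=-0.41765925, x=cosφ1·sinφ2-sinφ1·cosφ2·cosΔλ=-0.34276442; θ=atan2(y, x)=-129.3750° <0 so +360° → 230.6250° ≈ 230.6°
Leg 7: φ1=-1.0303778, φ2=1.2094591, Δφ=2.2398369, Δλ=-1.7736647 rad; a=sin²(Δφ/2)+cosφ1·cosφ2·sin²(Δλ/2)=0.9193836285; c=2·atan2(√a, √(1-a))=2.565811554; dist=6371·c=16346.785 ≈ 16346.8 km; running total=82761.3 km
Leg 7 bearing: y=sinΔλ·cosφ2=-0.34627560, x=cosφ1·sinφ2-sinφ1·cosφ2·cosΔλ=0.42019364; θ=atan2(y, x)=-39.4914° <0 so +360° → 320.5086° ≈ 320.5°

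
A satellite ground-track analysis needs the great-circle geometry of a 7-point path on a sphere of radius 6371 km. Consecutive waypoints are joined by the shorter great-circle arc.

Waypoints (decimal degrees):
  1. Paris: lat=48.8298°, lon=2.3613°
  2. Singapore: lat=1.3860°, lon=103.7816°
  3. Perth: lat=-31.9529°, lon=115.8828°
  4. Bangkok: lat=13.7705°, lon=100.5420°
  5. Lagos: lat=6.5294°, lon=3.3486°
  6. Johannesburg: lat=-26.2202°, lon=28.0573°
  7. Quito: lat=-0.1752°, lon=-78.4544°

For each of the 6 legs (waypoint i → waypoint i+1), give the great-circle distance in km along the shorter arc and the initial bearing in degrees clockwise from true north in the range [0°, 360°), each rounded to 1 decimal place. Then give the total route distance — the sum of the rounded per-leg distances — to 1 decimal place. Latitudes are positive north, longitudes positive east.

Leg 1: φ1=0.8522408, φ2=0.0241903, Δφ=-0.8280505, Δλ=1.7701182 rad; a=sin²(Δφ/2)+cosφ1·cosφ2·sin²(Δλ/2)=0.5560501529; c=2·atan2(√a, √(1-a))=1.683132755; dist=6371·c=10723.239 ≈ 10723.2 km; running total=10723.2 km
Leg 1 bearing: y=sinΔλ·cosφ2=0.97991431, x=cosφ1·sinφ2-sinφ1·cosφ2·cosΔλ=0.16492870; θ=atan2(y, x)=80.4461° ≈ 80.4°
Leg 2: φ1=0.0241903, φ2=-0.5576833, Δφ=-0.5818736, Δλ=0.2112058 rad; a=sin²(Δφ/2)+cosφ1·cosφ2·sin²(Δλ/2)=0.0917071727; c=2·atan2(√a, √(1-a))=0.615325412; dist=6371·c=3920.238 ≈ 3920.2 km; running total=14643.4 km
Leg 2 bearing: y=sinΔλ·cosφ2=0.17787525, x=cosφ1·sinφ2-sinφ1·cosφ2·cosΔλ=-0.54913410; θ=atan2(y, x)=162.0518° ≈ 162.1°
Leg 3: φ1=-0.5576833, φ2=0.2403406, Δφ=0.7980239, Δλ=-0.2677475 rad; a=sin²(Δφ/2)+cosφ1·cosφ2·sin²(Δλ/2)=0.1656200939; c=2·atan2(√a, √(1-a))=0.838256882; dist=6371·c=5340.535 ≈ 5340.5 km; running total=19983.9 km
Leg 3 bearing: y=sinΔλ·cosφ2=-0.25695559, x=cosφ1·sinφ2-sinφ1·cosφ2·cosΔλ=0.69766334; θ=atan2(y, x)=-20.2192° <0 so +360° → 339.7808° ≈ 339.8°
Leg 4: φ1=0.2403406, φ2=0.1139595, Δφ=-0.1263810, Δλ=-1.6963448 rad; a=sin²(Δφ/2)+cosφ1·cosφ2·sin²(Δλ/2)=0.5468817032; c=2·atan2(√a, √(1-a))=1.664697668; dist=6371·c=10605.789 ≈ 10605.8 km; running total=30589.7 km
Leg 4 bearing: y=sinΔλ·cosφ2=-0.98569382, x=cosφ1·sinφ2-sinφ1·cosφ2·cosΔλ=0.14005753; θ=atan2(y, x)=-81.9130° <0 so +360° → 278.0870° ≈ 278.1°
Leg 5: φ1=0.1139595, φ2=-0.4576288, Δφ=-0.5715883, Δλ=0.4312482 rad; a=sin²(Δφ/2)+cosφ1·cosφ2·sin²(Δλ/2)=0.1202794722; c=2·atan2(√a, √(1-a))=0.708342796; dist=6371·c=4512.852 ≈ 4512.9 km; running total=35102.6 km
Leg 5 bearing: y=sinΔλ·cosφ2=0.37499341, x=cosφ1·sinφ2-sinφ1·cosφ2·cosΔλ=-0.53162884; θ=atan2(y, x)=144.8021° ≈ 144.8°
Leg 6: φ1=-0.4576288, φ2=-0.0030578, Δφ=0.4545710, Δλ=-1.8589799 rad; a=sin²(Δφ/2)+cosφ1·cosφ2·sin²(Δλ/2)=0.6268071809; c=2·atan2(√a, √(1-a))=1.827211288; dist=6371·c=11641.163 ≈ 11641.2 km; running total=46743.8 km
Leg 6 bearing: y=sinΔλ·cosφ2=-0.95875724, x=cosφ1·sinφ2-sinφ1·cosφ2·cosΔλ=-0.12831336; θ=atan2(y, x)=-97.6228° <0 so +360° → 262.3772° ≈ 262.4°

Leg 1: dist=10723.2 km, bearing=80.4°
Leg 2: dist=3920.2 km, bearing=162.1°
Leg 3: dist=5340.5 km, bearing=339.8°
Leg 4: dist=10605.8 km, bearing=278.1°
Leg 5: dist=4512.9 km, bearing=144.8°
Leg 6: dist=11641.2 km, bearing=262.4°
Total: 46743.8 km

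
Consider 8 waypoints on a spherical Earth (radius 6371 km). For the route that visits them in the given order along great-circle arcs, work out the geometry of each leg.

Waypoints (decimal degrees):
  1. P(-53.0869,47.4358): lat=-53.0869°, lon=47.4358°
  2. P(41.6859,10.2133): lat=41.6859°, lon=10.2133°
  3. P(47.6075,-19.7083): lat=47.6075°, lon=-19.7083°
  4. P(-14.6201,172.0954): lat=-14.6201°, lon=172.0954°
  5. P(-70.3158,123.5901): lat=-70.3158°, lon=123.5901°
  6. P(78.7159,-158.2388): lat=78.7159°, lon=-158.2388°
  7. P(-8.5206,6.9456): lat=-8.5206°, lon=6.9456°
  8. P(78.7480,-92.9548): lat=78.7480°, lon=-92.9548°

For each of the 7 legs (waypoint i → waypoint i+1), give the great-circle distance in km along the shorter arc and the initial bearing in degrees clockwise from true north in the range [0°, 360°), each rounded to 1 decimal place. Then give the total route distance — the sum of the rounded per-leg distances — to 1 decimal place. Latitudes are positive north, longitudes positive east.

Leg 1: dist=11125.5 km, bearing=332.7°
Leg 2: dist=2440.0 km, bearing=295.8°
Leg 3: dist=16188.6 km, bearing=339.5°
Leg 4: dist=7008.0 km, bearing=196.4°
Leg 5: dist=17289.1 km, bearing=27.5°
Leg 6: dist=12166.2 km, bearing=15.6°
Leg 7: dist=11150.9 km, bearing=348.7°
Total: 77368.3 km

Leg 1: φ1=-0.9265412, φ2=0.7275562, Δφ=1.6540974, Δλ=-0.6496552 rad; a=sin²(Δφ/2)+cosφ1·cosφ2·sin²(Δλ/2)=0.5872870131; c=2·atan2(√a, √(1-a))=1.746269461; dist=6371·c=11125.483 ≈ 11125.5 km; running total=11125.5 km
Leg 1 bearing: y=sinΔλ·cosφ2=-0.45174931, x=cosφ1·sinφ2-sinφ1·cosφ2·cosΔλ=0.87489798; θ=atan2(y, x)=-27.3093° <0 so +360° → 332.6907° ≈ 332.7°
Leg 2: φ1=0.7275562, φ2=0.8309076, Δφ=0.1033514, Δλ=-0.5222304 rad; a=sin²(Δφ/2)+cosφ1·cosφ2·sin²(Δλ/2)=0.0362239446; c=2·atan2(√a, √(1-a))=0.382988188; dist=6371·c=2440.018 ≈ 2440.0 km; running total=13565.5 km
Leg 2 bearing: y=sinΔλ·cosφ2=-0.33630360, x=cosφ1·sinφ2-sinφ1·cosφ2·cosΔλ=0.16293241; θ=atan2(y, x)=-64.1507° <0 so +360° → 295.8493° ≈ 295.8°
Leg 3: φ1=0.8309076, φ2=-0.2551689, Δφ=-1.0860765, Δλ=3.3476061 rad; a=sin²(Δφ/2)+cosφ1·cosφ2·sin²(Δλ/2)=0.9124976540; c=2·atan2(√a, √(1-a))=2.540990224; dist=6371·c=16188.649 ≈ 16188.6 km; running total=29754.1 km
Leg 3 bearing: y=sinΔλ·cosφ2=-0.19793577, x=cosφ1·sinφ2-sinφ1·cosφ2·cosΔλ=0.52934315; θ=atan2(y, x)=-20.5021° <0 so +360° → 339.4979° ≈ 339.5°
Leg 4: φ1=-0.2551689, φ2=-1.2272422, Δφ=-0.9720733, Δλ=-0.8465772 rad; a=sin²(Δφ/2)+cosφ1·cosφ2·sin²(Δλ/2)=0.2731982428; c=2·atan2(√a, √(1-a))=1.099991704; dist=6371·c=7008.047 ≈ 7008.0 km; running total=36762.1 km
Leg 4 bearing: y=sinΔλ·cosφ2=-0.25229561, x=cosφ1·sinφ2-sinφ1·cosφ2·cosΔλ=-0.85474603; θ=atan2(y, x)=-163.5550° <0 so +360° → 196.4450° ≈ 196.4°
Leg 5: φ1=-1.2272422, φ2=1.3738516, Δφ=2.6010939, Δλ=-4.9188422 rad; a=sin²(Δφ/2)+cosφ1·cosφ2·sin²(Δλ/2)=0.9549256152; c=2·atan2(√a, √(1-a))=2.713721710; dist=6371·c=17289.121 ≈ 17289.1 km; running total=54051.2 km
Leg 5 bearing: y=sinΔλ·cosφ2=0.19151870, x=cosφ1·sinφ2-sinφ1·cosφ2·cosΔλ=0.36809147; θ=atan2(y, x)=27.4880° ≈ 27.5°
Leg 6: φ1=1.3738516, φ2=-0.1487125, Δφ=-1.5225642, Δλ=2.8830117 rad; a=sin²(Δφ/2)+cosφ1·cosφ2·sin²(Δλ/2)=0.6661907429; c=2·atan2(√a, √(1-a))=1.909623829; dist=6371·c=12166.213 ≈ 12166.2 km; running total=66217.4 km
Leg 6 bearing: y=sinΔλ·cosφ2=0.25288664, x=cosφ1·sinφ2-sinφ1·cosφ2·cosΔλ=0.90860932; θ=atan2(y, x)=15.5531° ≈ 15.6°
Leg 7: φ1=-0.1487125, φ2=1.3744119, Δφ=1.5231244, Δλ=-1.7435909 rad; a=sin²(Δφ/2)+cosφ1·cosφ2·sin²(Δλ/2)=0.5892478364; c=2·atan2(√a, √(1-a))=1.750253685; dist=6371·c=11150.866 ≈ 11150.9 km; running total=77368.3 km
Leg 7 bearing: y=sinΔλ·cosφ2=-0.19221879, x=cosφ1·sinφ2-sinφ1·cosφ2·cosΔλ=0.96498250; θ=atan2(y, x)=-11.2655° <0 so +360° → 348.7345° ≈ 348.7°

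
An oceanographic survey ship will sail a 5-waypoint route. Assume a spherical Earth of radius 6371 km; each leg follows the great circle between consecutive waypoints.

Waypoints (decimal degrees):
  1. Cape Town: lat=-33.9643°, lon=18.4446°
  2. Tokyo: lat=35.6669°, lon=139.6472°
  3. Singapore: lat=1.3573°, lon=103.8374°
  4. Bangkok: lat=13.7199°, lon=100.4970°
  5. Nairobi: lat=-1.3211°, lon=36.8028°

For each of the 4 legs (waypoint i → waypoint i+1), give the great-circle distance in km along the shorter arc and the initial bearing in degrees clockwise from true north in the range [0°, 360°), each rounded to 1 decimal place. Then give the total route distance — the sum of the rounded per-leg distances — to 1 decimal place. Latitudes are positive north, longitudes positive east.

Leg 1: dist=14726.7 km, bearing=70.3°
Leg 2: dist=5308.7 km, bearing=232.2°
Leg 3: dist=1422.9 km, bearing=345.2°
Leg 4: dist=7211.4 km, bearing=261.9°
Total: 28669.7 km

Leg 1: φ1=-0.5927889, φ2=0.6225048, Δφ=1.2152937, Δλ=2.1153844 rad; a=sin²(Δφ/2)+cosφ1·cosφ2·sin²(Δλ/2)=0.8374132086; c=2·atan2(√a, √(1-a))=2.311525789; dist=6371·c=14726.731 ≈ 14726.7 km; running total=14726.7 km
Leg 1 bearing: y=sinΔλ·cosφ2=0.69489637, x=cosφ1·sinφ2-sinφ1·cosφ2·cosΔλ=0.24845190; θ=atan2(y, x)=70.3261° ≈ 70.3°
Leg 2: φ1=0.6225048, φ2=0.0236894, Δφ=-0.5988155, Δλ=-0.6249989 rad; a=sin²(Δφ/2)+cosφ1·cosφ2·sin²(Δλ/2)=0.1637649841; c=2·atan2(√a, √(1-a))=0.833255258; dist=6371·c=5308.669 ≈ 5308.7 km; running total=20035.4 km
Leg 2 bearing: y=sinΔλ·cosφ2=-0.58493223, x=cosφ1·sinφ2-sinφ1·cosφ2·cosΔλ=-0.45347365; θ=atan2(y, x)=-127.7849° <0 so +360° → 232.2151° ≈ 232.2°
Leg 3: φ1=0.0236894, φ2=0.2394574, Δφ=0.2157681, Δλ=-0.0583010 rad; a=sin²(Δφ/2)+cosφ1·cosφ2·sin²(Δλ/2)=0.0124189198; c=2·atan2(√a, √(1-a))=0.223344335; dist=6371·c=1422.927 ≈ 1422.9 km; running total=21458.3 km
Leg 3 bearing: y=sinΔλ·cosφ2=-0.05660539, x=cosφ1·sinφ2-sinφ1·cosφ2·cosΔλ=0.21413685; θ=atan2(y, x)=-14.8070° <0 so +360° → 345.1930° ≈ 345.2°
Leg 4: φ1=0.2394574, φ2=-0.0230575, Δφ=-0.2625150, Δλ=-1.1116735 rad; a=sin²(Δφ/2)+cosφ1·cosφ2·sin²(Δλ/2)=0.2875327635; c=2·atan2(√a, √(1-a))=1.131906830; dist=6371·c=7211.378 ≈ 7211.4 km; running total=28669.7 km
Leg 4 bearing: y=sinΔλ·cosφ2=-0.89620329, x=cosφ1·sinφ2-sinφ1·cosφ2·cosΔλ=-0.12747690; θ=atan2(y, x)=-98.0955° <0 so +360° → 261.9045° ≈ 261.9°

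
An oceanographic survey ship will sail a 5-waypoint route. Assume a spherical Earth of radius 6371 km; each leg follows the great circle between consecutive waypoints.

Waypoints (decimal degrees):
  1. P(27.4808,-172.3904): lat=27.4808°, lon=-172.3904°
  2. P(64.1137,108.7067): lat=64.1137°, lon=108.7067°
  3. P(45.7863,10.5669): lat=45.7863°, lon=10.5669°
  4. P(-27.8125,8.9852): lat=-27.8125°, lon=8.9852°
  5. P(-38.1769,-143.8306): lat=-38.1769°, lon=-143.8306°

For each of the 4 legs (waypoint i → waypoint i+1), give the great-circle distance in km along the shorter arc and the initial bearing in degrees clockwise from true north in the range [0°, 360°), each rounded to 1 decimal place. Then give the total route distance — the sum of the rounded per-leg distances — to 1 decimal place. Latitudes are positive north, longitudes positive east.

Leg 1: dist=6747.2 km, bearing=330.6°
Leg 2: dist=5894.1 km, bearing=300.2°
Leg 3: dist=8185.4 km, bearing=181.5°
Leg 4: dist=12150.8 km, bearing=202.4°
Total: 32977.5 km

Leg 1: φ1=0.4796304, φ2=1.1189952, Δφ=0.6393647, Δλ=4.9060699 rad; a=sin²(Δφ/2)+cosφ1·cosφ2·sin²(Δλ/2)=0.2551502008; c=2·atan2(√a, √(1-a))=1.059051147; dist=6371·c=6747.215 ≈ 6747.2 km; running total=6747.2 km
Leg 1 bearing: y=sinΔλ·cosφ2=-0.42842356, x=cosφ1·sinφ2-sinφ1·cosφ2·cosΔλ=0.75937313; θ=atan2(y, x)=-29.4308° <0 so +360° → 330.5692° ≈ 330.6°
Leg 2: φ1=1.1189952, φ2=0.7991217, Δφ=-0.3198735, Δλ=-1.7128626 rad; a=sin²(Δφ/2)+cosφ1·cosφ2·sin²(Δλ/2)=0.1991395276; c=2·atan2(√a, √(1-a))=0.925142297; dist=6371·c=5894.082 ≈ 5894.1 km; running total=12641.3 km
Leg 2 bearing: y=sinΔλ·cosφ2=-0.69031122, x=cosφ1·sinφ2-sinφ1·cosφ2·cosΔλ=0.40174909; θ=atan2(y, x)=-59.8013° <0 so +360° → 300.1987° ≈ 300.2°
Leg 3: φ1=0.7991217, φ2=-0.4854197, Δφ=-1.2845414, Δλ=-0.0276059 rad; a=sin²(Δφ/2)+cosφ1·cosφ2·sin²(Δλ/2)=0.3589367277; c=2·atan2(√a, √(1-a))=1.284786349; dist=6371·c=8185.374 ≈ 8185.4 km; running total=20826.7 km
Leg 3 bearing: y=sinΔλ·cosφ2=-0.02441372, x=cosφ1·sinφ2-sinφ1·cosφ2·cosΔλ=-0.95906652; θ=atan2(y, x)=-178.5418° <0 so +360° → 181.4582° ≈ 181.5°
Leg 4: φ1=-0.4854197, φ2=-0.6663126, Δφ=-0.1808929, Δλ=-2.6671389 rad; a=sin²(Δφ/2)+cosφ1·cosφ2·sin²(Δλ/2)=0.6650525363; c=2·atan2(√a, √(1-a))=1.907211212; dist=6371·c=12150.843 ≈ 12150.8 km; running total=32977.5 km
Leg 4 bearing: y=sinΔλ·cosφ2=-0.35913467, x=cosφ1·sinφ2-sinφ1·cosφ2·cosΔλ=-0.87295643; θ=atan2(y, x)=-157.6377° <0 so +360° → 202.3623° ≈ 202.4°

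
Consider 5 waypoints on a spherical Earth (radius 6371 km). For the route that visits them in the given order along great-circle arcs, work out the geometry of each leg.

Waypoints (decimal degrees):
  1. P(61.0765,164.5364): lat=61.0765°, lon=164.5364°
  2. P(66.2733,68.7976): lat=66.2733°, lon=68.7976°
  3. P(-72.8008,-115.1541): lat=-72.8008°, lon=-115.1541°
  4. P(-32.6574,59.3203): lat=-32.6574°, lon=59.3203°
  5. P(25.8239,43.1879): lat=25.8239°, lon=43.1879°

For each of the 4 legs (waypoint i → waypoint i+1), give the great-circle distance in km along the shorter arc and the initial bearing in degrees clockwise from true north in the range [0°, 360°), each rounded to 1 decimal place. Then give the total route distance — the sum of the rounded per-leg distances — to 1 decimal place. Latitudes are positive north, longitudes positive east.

Leg 1: φ1=1.0659860, φ2=1.1566873, Δφ=0.0907013, Δλ=-1.6709573 rad; a=sin²(Δφ/2)+cosφ1·cosφ2·sin²(Δλ/2)=0.1090873623; c=2·atan2(√a, √(1-a))=0.673208381; dist=6371·c=4289.011 ≈ 4289.0 km; running total=4289.0 km
Leg 1 bearing: y=sinΔλ·cosφ2=-0.40035777, x=cosφ1·sinφ2-sinφ1·cosφ2·cosΔλ=0.47797792; θ=atan2(y, x)=-39.9498° <0 so +360° → 320.0502° ≈ 320.1°
Leg 2: φ1=1.1566873, φ2=-1.2706137, Δφ=-2.4273009, Δλ=-3.2105628 rad; a=sin²(Δφ/2)+cosφ1·cosφ2·sin²(Δλ/2)=0.9966172663; c=2·atan2(√a, √(1-a))=3.025204426; dist=6371·c=19273.577 ≈ 19273.6 km; running total=23562.6 km
Leg 2 bearing: y=sinΔλ·cosφ2=0.02037795, x=cosφ1·sinφ2-sinφ1·cosφ2·cosΔλ=-0.11432367; θ=atan2(y, x)=169.8933° ≈ 169.9°
Leg 3: φ1=-1.2706137, φ2=-0.5699792, Δφ=0.7006345, Δλ=3.0451527 rad; a=sin²(Δφ/2)+cosφ1·cosφ2·sin²(Δλ/2)=0.3661539559; c=2·atan2(√a, √(1-a))=1.299799426; dist=6371·c=8281.022 ≈ 8281.0 km; running total=31843.6 km
Leg 3 bearing: y=sinΔλ·cosφ2=0.08106814, x=cosφ1·sinφ2-sinφ1·cosφ2·cosΔλ=-0.96008797; θ=atan2(y, x)=175.1735° ≈ 175.2°
Leg 4: φ1=-0.5699792, φ2=0.4507121, Δφ=1.0206912, Δλ=-0.2815635 rad; a=sin²(Δφ/2)+cosφ1·cosφ2·sin²(Δλ/2)=0.2535325635; c=2·atan2(√a, √(1-a))=1.055336624; dist=6371·c=6723.5496 ≈ 6723.5 km; running total=38567.1 km
Leg 4 bearing: y=sinΔλ·cosφ2=-0.25011023, x=cosφ1·sinφ2-sinφ1·cosφ2·cosΔλ=0.83334272; θ=atan2(y, x)=-16.7060° <0 so +360° → 343.2940° ≈ 343.3°

Leg 1: dist=4289.0 km, bearing=320.1°
Leg 2: dist=19273.6 km, bearing=169.9°
Leg 3: dist=8281.0 km, bearing=175.2°
Leg 4: dist=6723.5 km, bearing=343.3°
Total: 38567.1 km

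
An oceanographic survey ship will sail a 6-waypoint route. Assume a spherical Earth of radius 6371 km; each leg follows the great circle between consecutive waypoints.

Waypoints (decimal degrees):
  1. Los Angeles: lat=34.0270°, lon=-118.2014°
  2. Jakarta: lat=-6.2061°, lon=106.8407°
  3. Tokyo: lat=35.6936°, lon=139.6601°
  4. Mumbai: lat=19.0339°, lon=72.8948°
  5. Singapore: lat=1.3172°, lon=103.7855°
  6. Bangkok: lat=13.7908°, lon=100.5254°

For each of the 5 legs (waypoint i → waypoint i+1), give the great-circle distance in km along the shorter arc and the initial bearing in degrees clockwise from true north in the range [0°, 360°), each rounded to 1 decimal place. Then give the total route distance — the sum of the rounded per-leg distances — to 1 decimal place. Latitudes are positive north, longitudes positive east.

Leg 1: dist=14454.3 km, bearing=293.3°
Leg 2: dist=5783.9 km, bearing=34.0°
Leg 3: dist=6721.9 km, bearing=273.1°
Leg 4: dist=3898.9 km, bearing=116.7°
Leg 5: dist=1432.6 km, bearing=345.7°
Total: 32291.6 km

Leg 1: φ1=0.5938832, φ2=-0.1083169, Δφ=-0.7022001, Δλ=3.9277256 rad; a=sin²(Δφ/2)+cosφ1·cosφ2·sin²(Δλ/2)=0.8213314382; c=2·atan2(√a, √(1-a))=2.268765211; dist=6371·c=14454.303 ≈ 14454.3 km; running total=14454.3 km
Leg 1 bearing: y=sinΔλ·cosφ2=-0.70347909, x=cosφ1·sinφ2-sinφ1·cosφ2·cosΔλ=0.30348245; θ=atan2(y, x)=-66.6645° <0 so +360° → 293.3355° ≈ 293.3°
Leg 2: φ1=-0.1083169, φ2=0.6229708, Δφ=0.7312877, Δλ=0.5728066 rad; a=sin²(Δφ/2)+cosφ1·cosφ2·sin²(Δλ/2)=0.1922789344; c=2·atan2(√a, √(1-a))=0.907849533; dist=6371·c=5783.909 ≈ 5783.9 km; running total=20238.2 km
Leg 2 bearing: y=sinΔλ·cosφ2=0.44017874, x=cosφ1·sinφ2-sinφ1·cosφ2·cosΔλ=0.65381470; θ=atan2(y, x)=33.9503° ≈ 34.0°
Leg 3: φ1=0.6229708, φ2=0.3322042, Δφ=-0.2907666, Δλ=-1.1652743 rad; a=sin²(Δφ/2)+cosφ1·cosφ2·sin²(Δλ/2)=0.2534232214; c=2·atan2(√a, √(1-a))=1.055085264; dist=6371·c=6721.948 ≈ 6721.9 km; running total=26960.1 km
Leg 3 bearing: y=sinΔλ·cosφ2=-0.86865664, x=cosφ1·sinφ2-sinφ1·cosφ2·cosΔλ=0.04727809; θ=atan2(y, x)=-86.8847° <0 so +360° → 273.1153° ≈ 273.1°
Leg 4: φ1=0.3322042, φ2=0.0229895, Δφ=-0.3092147, Δλ=0.5391444 rad; a=sin²(Δφ/2)+cosφ1·cosφ2·sin²(Δλ/2)=0.0907439288; c=2·atan2(√a, √(1-a))=0.611979986; dist=6371·c=3898.924 ≈ 3898.9 km; running total=30859.0 km
Leg 4 bearing: y=sinΔλ·cosφ2=0.51326630, x=cosφ1·sinφ2-sinφ1·cosφ2·cosΔλ=-0.25806118; θ=atan2(y, x)=116.6924° ≈ 116.7°
Leg 5: φ1=0.0229895, φ2=0.2406949, Δφ=0.2177054, Δλ=-0.0568995 rad; a=sin²(Δφ/2)+cosφ1·cosφ2·sin²(Δλ/2)=0.0125878196; c=2·atan2(√a, √(1-a))=0.224864357; dist=6371·c=1432.611 ≈ 1432.6 km; running total=32291.6 km
Leg 5 bearing: y=sinΔλ·cosφ2=-0.05522940, x=cosφ1·sinφ2-sinφ1·cosφ2·cosΔλ=0.21602588; θ=atan2(y, x)=-14.3411° <0 so +360° → 345.6589° ≈ 345.7°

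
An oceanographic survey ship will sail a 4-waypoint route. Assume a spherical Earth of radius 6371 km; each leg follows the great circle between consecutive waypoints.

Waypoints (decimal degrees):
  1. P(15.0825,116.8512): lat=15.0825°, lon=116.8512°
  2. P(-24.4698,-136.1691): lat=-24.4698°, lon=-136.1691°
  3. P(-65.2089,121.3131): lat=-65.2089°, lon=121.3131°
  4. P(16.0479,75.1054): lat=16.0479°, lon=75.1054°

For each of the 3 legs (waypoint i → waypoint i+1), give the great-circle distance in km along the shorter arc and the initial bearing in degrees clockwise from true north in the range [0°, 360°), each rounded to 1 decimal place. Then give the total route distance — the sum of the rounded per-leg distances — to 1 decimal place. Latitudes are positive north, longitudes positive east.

Leg 1: dist=12384.0 km, bearing=110.8°
Leg 2: dist=8110.9 km, bearing=205.4°
Leg 3: dist=9829.7 km, bearing=316.1°
Total: 30324.6 km

Leg 1: φ1=0.2632393, φ2=-0.4270786, Δφ=-0.6903179, Δλ=-4.4160373 rad; a=sin²(Δφ/2)+cosφ1·cosφ2·sin²(Δλ/2)=0.6822142102; c=2·atan2(√a, √(1-a))=1.943815267; dist=6371·c=12384.047 ≈ 12384.0 km; running total=12384.0 km
Leg 1 bearing: y=sinΔλ·cosφ2=0.87050343, x=cosφ1·sinφ2-sinφ1·cosφ2·cosΔλ=-0.33078045; θ=atan2(y, x)=110.8062° ≈ 110.8°
Leg 2: φ1=-0.4270786, φ2=-1.1381100, Δφ=-0.7110314, Δλ=4.4939122 rad; a=sin²(Δφ/2)+cosφ1·cosφ2·sin²(Δλ/2)=0.3533394359; c=2·atan2(√a, √(1-a))=1.273097399; dist=6371·c=8110.904 ≈ 8110.9 km; running total=20494.9 km
Leg 2 bearing: y=sinΔλ·cosφ2=-0.40934351, x=cosφ1·sinφ2-sinφ1·cosφ2·cosΔλ=-0.86394480; θ=atan2(y, x)=-154.6481° <0 so +360° → 205.3519° ≈ 205.4°
Leg 3: φ1=-1.1381100, φ2=0.2800887, Δφ=1.4181987, Δλ=-0.8064765 rad; a=sin²(Δφ/2)+cosφ1·cosφ2·sin²(Δλ/2)=0.4860451745; c=2·atan2(√a, √(1-a))=1.542883051; dist=6371·c=9829.708 ≈ 9829.7 km; running total=30324.6 km
Leg 3 bearing: y=sinΔλ·cosφ2=-0.69372329, x=cosφ1·sinφ2-sinφ1·cosφ2·cosΔλ=0.71970067; θ=atan2(y, x)=-43.9471° <0 so +360° → 316.0529° ≈ 316.1°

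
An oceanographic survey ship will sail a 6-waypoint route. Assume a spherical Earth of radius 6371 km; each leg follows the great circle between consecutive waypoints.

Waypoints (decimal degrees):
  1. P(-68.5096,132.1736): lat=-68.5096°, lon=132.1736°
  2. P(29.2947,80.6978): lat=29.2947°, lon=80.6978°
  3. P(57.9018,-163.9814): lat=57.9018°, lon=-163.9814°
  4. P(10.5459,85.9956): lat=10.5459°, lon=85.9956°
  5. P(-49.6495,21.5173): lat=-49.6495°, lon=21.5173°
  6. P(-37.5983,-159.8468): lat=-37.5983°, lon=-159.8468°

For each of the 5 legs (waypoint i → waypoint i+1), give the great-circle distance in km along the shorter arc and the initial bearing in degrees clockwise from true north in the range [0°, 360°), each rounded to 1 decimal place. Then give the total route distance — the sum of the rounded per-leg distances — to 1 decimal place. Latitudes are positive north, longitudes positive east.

Leg 1: φ1=-1.1957181, φ2=0.5112890, Δφ=1.7070071, Δλ=-0.8984222 rad; a=sin²(Δφ/2)+cosφ1·cosφ2·sin²(Δλ/2)=0.6281445272; c=2·atan2(√a, √(1-a))=1.829977391; dist=6371·c=11658.786 ≈ 11658.8 km; running total=11658.8 km
Leg 1 bearing: y=sinΔλ·cosφ2=-0.68229458, x=cosφ1·sinφ2-sinφ1·cosφ2·cosΔλ=0.68468242; θ=atan2(y, x)=-44.8999° <0 so +360° → 315.1001° ≈ 315.1°
Leg 2: φ1=0.5112890, φ2=1.0105771, Δφ=0.4992881, Δλ=-4.2704577 rad; a=sin²(Δφ/2)+cosφ1·cosφ2·sin²(Δλ/2)=0.3918453211; c=2·atan2(√a, √(1-a))=1.352763587; dist=6371·c=8618.457 ≈ 8618.5 km; running total=20277.3 km
Leg 2 bearing: y=sinΔλ·cosφ2=0.48032165, x=cosφ1·sinφ2-sinφ1·cosφ2·cosΔλ=0.85000081; θ=atan2(y, x)=29.4701° ≈ 29.5°
Leg 3: φ1=1.0105771, φ2=0.1840607, Δφ=-0.8265164, Δλ=4.3629217 rad; a=sin²(Δφ/2)+cosφ1·cosφ2·sin²(Δλ/2)=0.5119105660; c=2·atan2(√a, √(1-a))=1.594619712; dist=6371·c=10159.322 ≈ 10159.3 km; running total=30436.6 km
Leg 3 bearing: y=sinΔλ·cosφ2=-0.92368485, x=cosφ1·sinφ2-sinφ1·cosφ2·cosΔλ=0.38241189; θ=atan2(y, x)=-67.5101° <0 so +360° → 292.4899° ≈ 292.5°
Leg 4: φ1=0.1840607, φ2=-0.8665472, Δφ=-1.0506079, Δλ=-1.1253586 rad; a=sin²(Δφ/2)+cosφ1·cosφ2·sin²(Δλ/2)=0.4326164203; c=2·atan2(√a, √(1-a))=1.435617852; dist=6371·c=9146.321 ≈ 9146.3 km; running total=39582.9 km
Leg 4 bearing: y=sinΔλ·cosφ2=-0.58428383, x=cosφ1·sinφ2-sinφ1·cosφ2·cosΔλ=-0.80028134; θ=atan2(y, x)=-143.8669° <0 so +360° → 216.1331° ≈ 216.1°
Leg 5: φ1=-0.8665472, φ2=-0.6562141, Δφ=0.2103331, Δλ=-3.1654007 rad; a=sin²(Δφ/2)+cosφ1·cosφ2·sin²(Δλ/2)=0.5239355508; c=2·atan2(√a, √(1-a))=1.618685731; dist=6371·c=10312.647 ≈ 10312.6 km; running total=49895.5 km
Leg 5 bearing: y=sinΔλ·cosφ2=0.01886151, x=cosφ1·sinφ2-sinφ1·cosφ2·cosΔλ=-0.99867542; θ=atan2(y, x)=178.9180° ≈ 178.9°

Leg 1: dist=11658.8 km, bearing=315.1°
Leg 2: dist=8618.5 km, bearing=29.5°
Leg 3: dist=10159.3 km, bearing=292.5°
Leg 4: dist=9146.3 km, bearing=216.1°
Leg 5: dist=10312.6 km, bearing=178.9°
Total: 49895.5 km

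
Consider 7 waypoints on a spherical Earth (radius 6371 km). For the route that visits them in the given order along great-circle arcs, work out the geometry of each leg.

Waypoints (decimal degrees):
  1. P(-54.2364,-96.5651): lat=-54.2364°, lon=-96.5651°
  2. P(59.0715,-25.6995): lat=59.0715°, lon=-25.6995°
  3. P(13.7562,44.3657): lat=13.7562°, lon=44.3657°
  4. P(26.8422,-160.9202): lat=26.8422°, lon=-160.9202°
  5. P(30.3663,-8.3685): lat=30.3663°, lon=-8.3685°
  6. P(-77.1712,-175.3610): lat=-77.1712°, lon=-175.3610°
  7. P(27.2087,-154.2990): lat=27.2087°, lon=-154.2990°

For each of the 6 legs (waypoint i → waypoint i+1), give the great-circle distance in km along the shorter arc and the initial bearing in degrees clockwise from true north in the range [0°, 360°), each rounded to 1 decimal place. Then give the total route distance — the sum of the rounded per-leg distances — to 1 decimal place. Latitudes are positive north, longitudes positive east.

Leg 1: φ1=-0.9466038, φ2=1.0309922, Δφ=1.9775959, Δλ=1.2368380 rad; a=sin²(Δφ/2)+cosφ1·cosφ2·sin²(Δλ/2)=0.7987975700; c=2·atan2(√a, √(1-a))=2.211294737; dist=6371·c=14088.159 ≈ 14088.2 km; running total=14088.2 km
Leg 1 bearing: y=sinΔλ·cosφ2=0.48557245, x=cosφ1·sinφ2-sinφ1·cosφ2·cosΔλ=0.63804345; θ=atan2(y, x)=37.2724° ≈ 37.3°
Leg 2: φ1=1.0309922, φ2=0.2400910, Δφ=-0.7909012, Δλ=1.2228684 rad; a=sin²(Δφ/2)+cosφ1·cosφ2·sin²(Δλ/2)=0.3129047081; c=2·atan2(√a, √(1-a))=1.187272531; dist=6371·c=7564.113 ≈ 7564.1 km; running total=21652.3 km
Leg 2 bearing: y=sinΔλ·cosφ2=0.91311625, x=cosφ1·sinφ2-sinφ1·cosφ2·cosΔλ=-0.16186452; θ=atan2(y, x)=100.0522° ≈ 100.1°
Leg 3: φ1=0.2400910, φ2=0.4684848, Δφ=0.2283938, Δλ=-3.5829149 rad; a=sin²(Δφ/2)+cosφ1·cosφ2·sin²(Δλ/2)=0.8381263732; c=2·atan2(√a, √(1-a))=2.313460258; dist=6371·c=14739.055 ≈ 14739.1 km; running total=36391.4 km
Leg 3 bearing: y=sinΔλ·cosφ2=0.38111302, x=cosφ1·sinφ2-sinφ1·cosφ2·cosΔλ=0.63042453; θ=atan2(y, x)=31.1544° ≈ 31.2°
Leg 4: φ1=0.4684848, φ2=0.5299919, Δφ=0.0615071, Δλ=2.6625294 rad; a=sin²(Δφ/2)+cosφ1·cosφ2·sin²(Δλ/2)=0.7274598477; c=2·atan2(√a, √(1-a))=2.043078363; dist=6371·c=13016.452 ≈ 13016.5 km; running total=49407.9 km
Leg 4 bearing: y=sinΔλ·cosφ2=0.39771112, x=cosφ1·sinφ2-sinφ1·cosφ2·cosΔλ=0.79678977; θ=atan2(y, x)=26.5257° ≈ 26.5°
Leg 5: φ1=0.5299919, φ2=-1.3468915, Δφ=-1.8768834, Δλ=-2.9145690 rad; a=sin²(Δφ/2)+cosφ1·cosφ2·sin²(Δλ/2)=0.8397845009; c=2·atan2(√a, √(1-a))=2.317971300; dist=6371·c=14767.795 ≈ 14767.8 km; running total=64175.7 km
Leg 5 bearing: y=sinΔλ·cosφ2=-0.04997614, x=cosφ1·sinφ2-sinφ1·cosφ2·cosΔλ=-0.73190734; θ=atan2(y, x)=-176.0938° <0 so +360° → 183.9062° ≈ 183.9°
Leg 6: φ1=-1.3468915, φ2=0.4748814, Δφ=1.8217729, Δλ=0.3676012 rad; a=sin²(Δφ/2)+cosφ1·cosφ2·sin²(Δλ/2)=0.6307712995; c=2·atan2(√a, √(1-a))=1.835416415; dist=6371·c=11693.438 ≈ 11693.4 km; running total=75869.1 km
Leg 6 bearing: y=sinΔλ·cosφ2=0.31961170, x=cosφ1·sinφ2-sinφ1·cosφ2·cosΔλ=0.91073807; θ=atan2(y, x)=19.3379° ≈ 19.3°

Leg 1: dist=14088.2 km, bearing=37.3°
Leg 2: dist=7564.1 km, bearing=100.1°
Leg 3: dist=14739.1 km, bearing=31.2°
Leg 4: dist=13016.5 km, bearing=26.5°
Leg 5: dist=14767.8 km, bearing=183.9°
Leg 6: dist=11693.4 km, bearing=19.3°
Total: 75869.1 km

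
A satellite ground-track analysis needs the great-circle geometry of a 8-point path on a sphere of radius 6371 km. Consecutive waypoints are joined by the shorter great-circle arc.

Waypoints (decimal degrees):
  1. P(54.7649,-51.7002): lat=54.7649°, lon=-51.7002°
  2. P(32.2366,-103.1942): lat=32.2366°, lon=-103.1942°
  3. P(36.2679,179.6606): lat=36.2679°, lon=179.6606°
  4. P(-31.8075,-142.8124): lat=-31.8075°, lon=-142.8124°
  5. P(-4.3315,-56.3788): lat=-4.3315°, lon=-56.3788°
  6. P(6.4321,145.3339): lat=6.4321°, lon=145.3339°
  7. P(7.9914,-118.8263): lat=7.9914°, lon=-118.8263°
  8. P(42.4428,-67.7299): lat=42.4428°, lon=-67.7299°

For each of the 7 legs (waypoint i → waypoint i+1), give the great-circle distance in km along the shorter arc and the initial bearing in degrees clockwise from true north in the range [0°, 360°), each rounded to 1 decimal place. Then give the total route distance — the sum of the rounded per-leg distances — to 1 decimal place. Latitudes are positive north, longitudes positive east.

Leg 1: dist=4704.6 km, bearing=259.5°
Leg 2: dist=6909.9 km, bearing=297.2°
Leg 3: dist=8518.5 km, bearing=147.9°
Leg 4: dist=9417.3 km, bearing=91.8°
Leg 5: dist=17600.3 km, bearing=276.5°
Leg 6: dist=10546.9 km, bearing=81.4°
Leg 7: dist=6276.2 km, bearing=43.6°
Total: 63973.7 km

Leg 1: φ1=0.9558278, φ2=0.5626348, Δφ=-0.3931930, Δλ=-0.8987398 rad; a=sin²(Δφ/2)+cosφ1·cosφ2·sin²(Δλ/2)=0.1302412519; c=2·atan2(√a, √(1-a))=0.738443049; dist=6371·c=4704.621 ≈ 4704.6 km; running total=4704.6 km
Leg 1 bearing: y=sinΔλ·cosφ2=-0.66191600, x=cosφ1·sinφ2-sinφ1·cosφ2·cosΔλ=-0.12239724; θ=atan2(y, x)=-100.4764° <0 so +360° → 259.5236° ≈ 259.5°
Leg 2: φ1=0.5626348, φ2=0.6329943, Δφ=0.0703595, Δλ=4.9367476 rad; a=sin²(Δφ/2)+cosφ1·cosφ2·sin²(Δλ/2)=0.2663621064; c=2·atan2(√a, √(1-a))=1.084589366; dist=6371·c=6909.919 ≈ 6909.9 km; running total=11614.5 km
Leg 2 bearing: y=sinΔλ·cosφ2=-0.78605255, x=cosφ1·sinφ2-sinφ1·cosφ2·cosΔλ=0.40469090; θ=atan2(y, x)=-62.7588° <0 so +360° → 297.2412° ≈ 297.2°
Leg 3: φ1=0.6329943, φ2=-0.5551456, Δφ=-1.1881399, Δλ=-5.6282156 rad; a=sin²(Δφ/2)+cosφ1·cosφ2·sin²(Δλ/2)=0.3842001985; c=2·atan2(√a, √(1-a))=1.337074655; dist=6371·c=8518.503 ≈ 8518.5 km; running total=20133.0 km
Leg 3 bearing: y=sinΔλ·cosφ2=0.51765755, x=cosφ1·sinφ2-sinφ1·cosφ2·cosΔλ=-0.82364573; θ=atan2(y, x)=147.8508° ≈ 147.9°
Leg 4: φ1=-0.5551456, φ2=-0.0755989, Δφ=0.4795467, Δλ=1.5085509 rad; a=sin²(Δφ/2)+cosφ1·cosφ2·sin²(Δλ/2)=0.4537398714; c=2·atan2(√a, √(1-a))=1.478143563; dist=6371·c=9417.253 ≈ 9417.3 km; running total=29550.3 km
Leg 4 bearing: y=sinΔλ·cosφ2=0.99521267, x=cosφ1·sinφ2-sinφ1·cosφ2·cosΔλ=-0.03149191; θ=atan2(y, x)=91.8124° ≈ 91.8°
Leg 5: φ1=-0.0755989, φ2=0.1122613, Δφ=0.1878603, Δλ=3.5205508 rad; a=sin²(Δφ/2)+cosφ1·cosφ2·sin²(Δλ/2)=0.9645132895; c=2·atan2(√a, √(1-a))=2.762569647; dist=6371·c=17600.331 ≈ 17600.3 km; running total=47150.6 km
Leg 5 bearing: y=sinΔλ·cosφ2=-0.36762396, x=cosφ1·sinφ2-sinφ1·cosφ2·cosΔλ=0.04197904; θ=atan2(y, x)=-83.4856° <0 so +360° → 276.5144° ≈ 276.5°
Leg 6: φ1=0.1122613, φ2=0.1394762, Δφ=0.0272149, Δλ=-4.6104652 rad; a=sin²(Δφ/2)+cosφ1·cosφ2·sin²(Δλ/2)=0.5422753633; c=2·atan2(√a, √(1-a))=1.655448119; dist=6371·c=10546.860 ≈ 10546.9 km; running total=57697.5 km
Leg 6 bearing: y=sinΔλ·cosφ2=0.98514962, x=cosφ1·sinφ2-sinφ1·cosφ2·cosΔλ=0.14943697; θ=atan2(y, x)=81.3746° ≈ 81.4°
Leg 7: φ1=0.1394762, φ2=0.7407666, Δφ=0.6012904, Δλ=0.8918004 rad; a=sin²(Δφ/2)+cosφ1·cosφ2·sin²(Δλ/2)=0.2236185013; c=2·atan2(√a, √(1-a))=0.985120144; dist=6371·c=6276.200 ≈ 6276.2 km; running total=63973.7 km
Leg 7 bearing: y=sinΔλ·cosφ2=0.57427653, x=cosφ1·sinφ2-sinφ1·cosφ2·cosΔλ=0.60387047; θ=atan2(y, x)=43.5611° ≈ 43.6°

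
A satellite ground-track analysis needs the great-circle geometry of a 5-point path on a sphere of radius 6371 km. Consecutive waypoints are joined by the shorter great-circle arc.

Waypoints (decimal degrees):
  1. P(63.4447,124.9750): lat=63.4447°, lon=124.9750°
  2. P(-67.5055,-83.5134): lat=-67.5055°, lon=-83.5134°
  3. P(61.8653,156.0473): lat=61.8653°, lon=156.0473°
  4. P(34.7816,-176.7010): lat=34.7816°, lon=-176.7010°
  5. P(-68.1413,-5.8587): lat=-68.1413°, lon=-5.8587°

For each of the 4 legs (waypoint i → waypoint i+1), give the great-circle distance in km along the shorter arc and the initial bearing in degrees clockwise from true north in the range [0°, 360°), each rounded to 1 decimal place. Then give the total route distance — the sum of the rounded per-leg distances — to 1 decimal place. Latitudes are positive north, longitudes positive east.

Leg 1: φ1=1.1073189, φ2=-1.1781932, Δφ=-2.2855121, Δλ=-3.6388090 rad; a=sin²(Δφ/2)+cosφ1·cosφ2·sin²(Δλ/2)=0.9883892309; c=2·atan2(√a, √(1-a))=2.925666869; dist=6371·c=18639.424 ≈ 18639.4 km; running total=18639.4 km
Leg 1 bearing: y=sinΔλ·cosφ2=0.18249036, x=cosφ1·sinφ2-sinφ1·cosφ2·cosΔλ=-0.11225465; θ=atan2(y, x)=121.5968° ≈ 121.6°
Leg 2: φ1=-1.1781932, φ2=1.0797532, Δφ=2.2579464, Δλ=4.1811230 rad; a=sin²(Δφ/2)+cosφ1·cosφ2·sin²(Δλ/2)=0.9530742201; c=2·atan2(√a, √(1-a))=2.704883446; dist=6371·c=17232.812 ≈ 17232.8 km; running total=35872.2 km
Leg 2 bearing: y=sinΔλ·cosφ2=-0.40655113, x=cosφ1·sinφ2-sinφ1·cosφ2·cosΔλ=0.11666696; θ=atan2(y, x)=-73.9882° <0 so +360° → 286.0118° ≈ 286.0°
Leg 3: φ1=1.0797532, φ2=0.6070534, Δφ=-0.4726997, Δλ=-5.8075534 rad; a=sin²(Δφ/2)+cosφ1·cosφ2·sin²(Δλ/2)=0.0763230598; c=2·atan2(√a, √(1-a))=0.559814031; dist=6371·c=3566.575 ≈ 3566.6 km; running total=39438.8 km
Leg 3 bearing: y=sinΔλ·cosφ2=0.37608837, x=cosφ1·sinφ2-sinφ1·cosφ2·cosΔλ=-0.37489857; θ=atan2(y, x)=134.9092° ≈ 134.9°
Leg 4: φ1=0.6070534, φ2=-1.1892900, Δφ=-1.7963435, Δλ=2.9817606 rad; a=sin²(Δφ/2)+cosφ1·cosφ2·sin²(Δλ/2)=0.9156685805; c=2·atan2(√a, √(1-a))=2.552305668; dist=6371·c=16260.739 ≈ 16260.7 km; running total=55699.5 km
Leg 4 bearing: y=sinΔλ·cosφ2=0.05925543, x=cosφ1·sinφ2-sinφ1·cosφ2·cosΔλ=-0.55260051; θ=atan2(y, x)=173.8796° ≈ 173.9°

Leg 1: dist=18639.4 km, bearing=121.6°
Leg 2: dist=17232.8 km, bearing=286.0°
Leg 3: dist=3566.6 km, bearing=134.9°
Leg 4: dist=16260.7 km, bearing=173.9°
Total: 55699.5 km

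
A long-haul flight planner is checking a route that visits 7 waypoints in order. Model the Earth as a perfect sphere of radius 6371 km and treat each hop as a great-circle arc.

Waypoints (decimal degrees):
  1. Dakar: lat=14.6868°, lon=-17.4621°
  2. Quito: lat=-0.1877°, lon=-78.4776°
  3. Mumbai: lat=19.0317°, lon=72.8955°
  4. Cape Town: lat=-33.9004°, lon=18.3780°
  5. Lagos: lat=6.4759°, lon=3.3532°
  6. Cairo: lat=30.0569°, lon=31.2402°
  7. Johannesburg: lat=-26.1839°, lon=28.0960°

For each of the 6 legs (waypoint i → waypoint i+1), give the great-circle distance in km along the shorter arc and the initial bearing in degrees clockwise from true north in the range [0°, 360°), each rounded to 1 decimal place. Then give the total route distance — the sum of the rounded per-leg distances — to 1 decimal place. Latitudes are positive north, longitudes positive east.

Leg 1: dist=6905.4 km, bearing=261.8°
Leg 2: dist=16255.1 km, bearing=54.5°
Leg 3: dist=8242.1 km, bearing=224.6°
Leg 4: dist=4760.2 km, bearing=337.7°
Leg 5: dist=3919.8 km, bearing=44.5°
Leg 6: dist=6262.6 km, bearing=183.4°
Total: 46345.2 km

Leg 1: φ1=0.2563330, φ2=-0.0032760, Δφ=-0.2596090, Δλ=-1.0649214 rad; a=sin²(Δφ/2)+cosφ1·cosφ2·sin²(Δλ/2)=0.2660464710; c=2·atan2(√a, √(1-a))=1.083875214; dist=6371·c=6905.369 ≈ 6905.4 km; running total=6905.4 km
Leg 1 bearing: y=sinΔλ·cosφ2=-0.87474613, x=cosφ1·sinφ2-sinφ1·cosφ2·cosΔλ=-0.12602454; θ=atan2(y, x)=-98.1982° <0 so +360° → 261.8018° ≈ 261.8°
Leg 2: φ1=-0.0032760, φ2=0.3321658, Δφ=0.3354418, Δλ=2.6419590 rad; a=sin²(Δφ/2)+cosφ1·cosφ2·sin²(Δλ/2)=0.9154211012; c=2·atan2(√a, √(1-a))=2.551415675; dist=6371·c=16255.069 ≈ 16255.1 km; running total=23160.5 km
Leg 2 bearing: y=sinΔλ·cosφ2=0.45291537, x=cosφ1·sinφ2-sinφ1·cosφ2·cosΔλ=0.32337115; θ=atan2(y, x)=54.4740° ≈ 54.5°
Leg 3: φ1=0.3321658, φ2=-0.5916736, Δφ=-0.9238394, Δλ=-0.9515099 rad; a=sin²(Δφ/2)+cosφ1·cosφ2·sin²(Δλ/2)=0.3632153898; c=2·atan2(√a, √(1-a))=1.293694465; dist=6371·c=8242.127 ≈ 8242.1 km; running total=31402.6 km
Leg 3 bearing: y=sinΔλ·cosφ2=-0.67586990, x=cosφ1·sinφ2-sinφ1·cosφ2·cosΔλ=-0.68436815; θ=atan2(y, x)=-135.3580° <0 so +360° → 224.6420° ≈ 224.6°
Leg 4: φ1=-0.5916736, φ2=0.1130258, Δφ=0.7046994, Δλ=-0.2622322 rad; a=sin²(Δφ/2)+cosφ1·cosφ2·sin²(Δλ/2)=0.1331937635; c=2·atan2(√a, √(1-a))=0.747173680; dist=6371·c=4760.244 ≈ 4760.2 km; running total=36162.8 km
Leg 4 bearing: y=sinΔλ·cosφ2=-0.25758302, x=cosφ1·sinφ2-sinφ1·cosφ2·cosΔλ=0.62885907; θ=atan2(y, x)=-22.2742° <0 so +360° → 337.7258° ≈ 337.7°
Leg 5: φ1=0.1130258, φ2=0.5245919, Δφ=0.4115661, Δλ=0.4867200 rad; a=sin²(Δφ/2)+cosφ1·cosφ2·sin²(Δλ/2)=0.0916877541; c=2·atan2(√a, √(1-a))=0.615258126; dist=6371·c=3919.810 ≈ 3919.8 km; running total=40082.6 km
Leg 5 bearing: y=sinΔλ·cosφ2=0.40483299, x=cosφ1·sinφ2-sinφ1·cosφ2·cosΔλ=0.41138144; θ=atan2(y, x)=44.5403° ≈ 44.5°
Leg 6: φ1=0.5245919, φ2=-0.4569953, Δφ=-0.9815871, Δλ=-0.0548766 rad; a=sin²(Δφ/2)+cosφ1·cosφ2·sin²(Δλ/2)=0.2227327407; c=2·atan2(√a, √(1-a))=0.982992830; dist=6371·c=6262.647 ≈ 6262.6 km; running total=46345.2 km
Leg 6 bearing: y=sinΔλ·cosφ2=-0.04922062, x=cosφ1·sinφ2-sinφ1·cosφ2·cosΔλ=-0.83070380; θ=atan2(y, x)=-176.6091° <0 so +360° → 183.3909° ≈ 183.4°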